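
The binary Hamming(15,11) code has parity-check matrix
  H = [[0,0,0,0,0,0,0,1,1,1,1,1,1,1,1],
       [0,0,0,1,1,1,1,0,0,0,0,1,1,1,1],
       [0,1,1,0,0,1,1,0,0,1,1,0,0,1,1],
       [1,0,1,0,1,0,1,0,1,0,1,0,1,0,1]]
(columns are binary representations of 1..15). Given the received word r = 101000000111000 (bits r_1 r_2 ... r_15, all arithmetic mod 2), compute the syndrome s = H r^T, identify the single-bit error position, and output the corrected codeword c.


s = (1, 1, 1, 1)^T, error position = 15, corrected codeword c = 101000000111001

Compute s = H r^T mod 2 one row at a time:
  s_1 = 0 + 0 + 1 + 1 + 1 + 0 + 0 + 0 = 3 ≡ 1 (mod 2).
  s_2 = 0 + 0 + 0 + 0 + 1 + 0 + 0 + 0 = 1 ≡ 1 (mod 2).
  s_3 = 0 + 1 + 0 + 0 + 1 + 1 + 0 + 0 = 3 ≡ 1 (mod 2).
  s_4 = 1 + 1 + 0 + 0 + 0 + 1 + 0 + 0 = 3 ≡ 1 (mod 2).
s = (1, 1, 1, 1)^T — this equals column 15 of H (binary 1111), so error is at position 15.
Correct: flip bit 15 of r = 101000000111000 to get c = 101000000111001.


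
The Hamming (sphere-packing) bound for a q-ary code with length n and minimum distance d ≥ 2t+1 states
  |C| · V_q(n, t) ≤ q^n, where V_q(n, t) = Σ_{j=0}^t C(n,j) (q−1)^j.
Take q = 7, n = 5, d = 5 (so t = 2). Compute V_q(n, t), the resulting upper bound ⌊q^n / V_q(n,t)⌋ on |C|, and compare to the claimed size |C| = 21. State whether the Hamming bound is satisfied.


V_q(n, t) = 391, q^n = 16807, Hamming bound = 42, |C| = 21 ≤ bound (satisfied).

Step 1: Compute V_q(n, t) = Σ_{j=0}^2 C(n, j) (q−1)^j.
  j = 0: C(5,0)·(6)^0 = 1·1 = 1.
  j = 1: C(5,1)·(6)^1 = 5·6 = 30.
  j = 2: C(5,2)·(6)^2 = 10·36 = 360.
  V_q(n, t) = 1 + 30 + 360 = 391.
Step 2: q^n = 7^5 = 16807.
Step 3: Hamming bound ⌊q^n / V_q(n,t)⌋ = ⌊16807/391⌋ = 42.
Step 4: Compare |C| = 21 to 42: satisfied.
The claimed |C| lies below the Hamming bound.


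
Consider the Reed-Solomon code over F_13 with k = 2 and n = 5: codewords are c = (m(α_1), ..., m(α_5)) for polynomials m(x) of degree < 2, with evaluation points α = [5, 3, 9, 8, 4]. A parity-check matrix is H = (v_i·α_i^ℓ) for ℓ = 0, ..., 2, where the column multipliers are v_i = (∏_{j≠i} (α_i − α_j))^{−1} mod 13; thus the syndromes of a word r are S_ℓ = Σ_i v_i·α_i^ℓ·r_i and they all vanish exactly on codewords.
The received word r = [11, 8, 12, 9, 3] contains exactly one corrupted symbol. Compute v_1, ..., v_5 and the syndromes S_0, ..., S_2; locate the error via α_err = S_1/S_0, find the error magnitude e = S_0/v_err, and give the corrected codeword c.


S = (7, 11, 8), error at position 3, error magnitude e = 8, c = [11, 8, 4, 9, 3].

Step 1: column multipliers v_i = (∏_{j≠i}(α_i − α_j))^{−1} mod 13.
  i = 1 (α = 5): (5−3)(5−9)(5−8)(5−4) = 2·(−4)·(−3)·1 = 24 ≡ 11, so v_1 = 11^{−1} = 6 (mod 13).
  i = 2 (α = 3): (3−5)(3−9)(3−8)(3−4) = (−2)·(−6)·(−5)·(−1) = 60 ≡ 8, so v_2 = 8^{−1} = 5 (mod 13).
  i = 3 (α = 9): (9−5)(9−3)(9−8)(9−4) = 4·6·1·5 = 120 ≡ 3, so v_3 = 3^{−1} = 9 (mod 13).
  i = 4 (α = 8): (8−5)(8−3)(8−9)(8−4) = 3·5·(−1)·4 = −60 ≡ 5, so v_4 = 5^{−1} = 8 (mod 13).
  i = 5 (α = 4): (4−5)(4−3)(4−9)(4−8) = (−1)·1·(−5)·(−4) = −20 ≡ 6, so v_5 = 6^{−1} = 11 (mod 13).
  v = [6, 5, 9, 8, 11].
Step 2: syndromes of r = [11, 8, 12, 9, 3] (all sums mod 13).
  S_0 = Σ v_i r_i = 6·11 + 5·8 + 9·12 + 8·9 + 11·3 = 319 ≡ 7.
  S_1 = Σ v_i α_i r_i = 6·5·11 + 5·3·8 + 9·9·12 + 8·8·9 + 11·4·3 = 2130 ≡ 11.
  α_i^2 mod 13 = [12, 9, 3, 12, 3].
  S_2 = Σ v_i α_i^2 r_i = 6·12·11 + 5·9·8 + 9·3·12 + 8·12·9 + 11·3·3 = 2439 ≡ 8.
  S = (7, 11, 8) ≠ 0, so r is not a codeword (an error is present).
Step 3: locate the error. For a single error e at position i, S_ℓ = v_i·e·α_i^ℓ, so α_err = S_1/S_0.
  S_0^{−1} = 7^{−1} = 2 (mod 13), so α_err = 11·2 = 22 ≡ 9 = α_3. Error position i = 3.
  Consistency check: S_2/S_1 = 8·6 = 48 ≡ 9 = α_err ✓ (single-error assumption holds).
Step 4: error magnitude e = S_0/v_3 = S_0·∏_{j≠3}(α_3 − α_j) = 7·3 = 21 ≡ 8 (mod 13).
Step 5: correct position 3: c_3 = r_3 − e = 12 − 8 ≡ 4 (mod 13). Hence c = [11, 8, 4, 9, 3].
  Check: interpolating c through the α_i gives m(x) = 10 + 8·x (degree < 2) with m(α_i) = c_i for every i, so c is indeed a codeword.


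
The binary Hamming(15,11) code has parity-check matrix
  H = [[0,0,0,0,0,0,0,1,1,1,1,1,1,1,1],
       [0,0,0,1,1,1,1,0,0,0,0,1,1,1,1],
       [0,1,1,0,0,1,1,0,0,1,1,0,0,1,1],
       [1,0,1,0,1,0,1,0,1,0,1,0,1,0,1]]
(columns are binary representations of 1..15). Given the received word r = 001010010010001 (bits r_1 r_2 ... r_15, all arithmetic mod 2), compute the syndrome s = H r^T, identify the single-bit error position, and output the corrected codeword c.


s = (1, 0, 1, 0)^T, error position = 10, corrected codeword c = 001010010110001

Compute s = H r^T mod 2 one row at a time:
  s_1 = 1 + 0 + 0 + 1 + 0 + 0 + 0 + 1 = 3 ≡ 1 (mod 2).
  s_2 = 0 + 1 + 0 + 0 + 0 + 0 + 0 + 1 = 2 ≡ 0 (mod 2).
  s_3 = 0 + 1 + 0 + 0 + 0 + 1 + 0 + 1 = 3 ≡ 1 (mod 2).
  s_4 = 0 + 1 + 1 + 0 + 0 + 1 + 0 + 1 = 4 ≡ 0 (mod 2).
s = (1, 0, 1, 0)^T — this equals column 10 of H (binary 1010), so error is at position 10.
Correct: flip bit 10 of r = 001010010010001 to get c = 001010010110001.


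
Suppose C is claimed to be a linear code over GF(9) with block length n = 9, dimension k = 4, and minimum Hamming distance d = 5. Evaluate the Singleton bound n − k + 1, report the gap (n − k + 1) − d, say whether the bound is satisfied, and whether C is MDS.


Singleton RHS = n − k + 1 = 6, slack = 1, bound satisfied, not MDS.

Singleton bound: d ≤ n − k + 1.
Here n = 9, k = 4, so n − k + 1 = 6.
Given d = 5, check d ≤ 6: YES.
Slack = (n − k + 1) − d = 1.
The code is NOT MDS (slack = 1 > 0).
Description: the claimed parameters are [9, 4, 5]_9; such a code would be non-MDS.


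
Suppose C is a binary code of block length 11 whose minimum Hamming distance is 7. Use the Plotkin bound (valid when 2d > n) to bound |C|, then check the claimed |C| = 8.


Plotkin bound M ≤ 4; given |C| = 8 > bound (violated).

Check applicability: 2d = 14, n = 11.
2d − n = 3 > 0, so Plotkin applies.
Compute d/(2d−n) = 7/3 ≈ 2.3333.
⌊d/(2d−n)⌋ = 2.
Plotkin bound: M ≤ 2·2 = 4.
Given |C| = 8, check: VIOLATED.
This |C| is above the Plotkin bound, so no binary code with n = 11, d = 7 and 8 codewords exists.


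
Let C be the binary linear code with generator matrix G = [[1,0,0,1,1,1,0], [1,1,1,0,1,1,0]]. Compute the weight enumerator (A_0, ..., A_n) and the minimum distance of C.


Weight distribution: A_0 = 1, A_3 = 1, A_4 = 1, A_5 = 1. Minimum distance d = 3.

Enumerate all 2^2 = 4 messages m ∈ F_2^2.
For each, compute codeword c = mG in F_2^7, then tally its weight.
  m = 00 → c = 0000000, weight = 0.
  m = 10 → c = 1001110, weight = 4.
  m = 01 → c = 1110110, weight = 5.
  m = 11 → c = 0111000, weight = 3.
Tally weights:
  weight 0: 1 codewords.
  weight 3: 1 codewords.
  weight 4: 1 codewords.
  weight 5: 1 codewords.
Minimum distance d = smallest w > 0 with A_w > 0 = 3.
Sanity: Σ A_w = 4 = 2^2 = 4 ✓.


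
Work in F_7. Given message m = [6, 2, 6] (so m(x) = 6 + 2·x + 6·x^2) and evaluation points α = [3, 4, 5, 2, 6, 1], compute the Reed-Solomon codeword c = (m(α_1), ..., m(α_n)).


c = [3, 5, 5, 6, 3, 0]

Message polynomial: m(x) = 6 + 2·x + 6·x^2 (mod 7).
For each evaluation point α_i, compute m(α_i) mod 7:
  α_1 = 3: Horner steps 6 → 6 → 3, so m(3) = 3.
  α_2 = 4: Horner steps 6 → 5 → 5, so m(4) = 5.
  α_3 = 5: Horner steps 6 → 4 → 5, so m(5) = 5.
  α_4 = 2: Horner steps 6 → 0 → 6, so m(2) = 6.
  α_5 = 6: Horner steps 6 → 3 → 3, so m(6) = 3.
  α_6 = 1: Horner steps 6 → 1 → 0, so m(1) = 0.
Codeword c = [3, 5, 5, 6, 3, 0] ∈ F_7^6.


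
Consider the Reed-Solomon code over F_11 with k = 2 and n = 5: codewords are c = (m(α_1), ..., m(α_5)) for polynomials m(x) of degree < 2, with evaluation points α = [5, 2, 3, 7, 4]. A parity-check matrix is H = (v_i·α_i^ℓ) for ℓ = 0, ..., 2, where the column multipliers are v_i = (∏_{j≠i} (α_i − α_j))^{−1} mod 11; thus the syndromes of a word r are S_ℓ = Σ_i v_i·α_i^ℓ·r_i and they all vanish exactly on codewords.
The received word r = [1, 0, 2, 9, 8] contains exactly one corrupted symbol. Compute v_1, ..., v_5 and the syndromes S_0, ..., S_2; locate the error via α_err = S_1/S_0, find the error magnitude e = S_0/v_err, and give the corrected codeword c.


S = (3, 9, 5), error at position 3, error magnitude e = 9, c = [1, 0, 4, 9, 8].

Step 1: column multipliers v_i = (∏_{j≠i}(α_i − α_j))^{−1} mod 11.
  i = 1 (α = 5): (5−2)(5−3)(5−7)(5−4) = 3·2·(−2)·1 = −12 ≡ 10, so v_1 = 10^{−1} = 10 (mod 11).
  i = 2 (α = 2): (2−5)(2−3)(2−7)(2−4) = (−3)·(−1)·(−5)·(−2) = 30 ≡ 8, so v_2 = 8^{−1} = 7 (mod 11).
  i = 3 (α = 3): (3−5)(3−2)(3−7)(3−4) = (−2)·1·(−4)·(−1) = −8 ≡ 3, so v_3 = 3^{−1} = 4 (mod 11).
  i = 4 (α = 7): (7−5)(7−2)(7−3)(7−4) = 2·5·4·3 = 120 ≡ 10, so v_4 = 10^{−1} = 10 (mod 11).
  i = 5 (α = 4): (4−5)(4−2)(4−3)(4−7) = (−1)·2·1·(−3) = 6 ≡ 6, so v_5 = 6^{−1} = 2 (mod 11).
  v = [10, 7, 4, 10, 2].
Step 2: syndromes of r = [1, 0, 2, 9, 8] (all sums mod 11).
  S_0 = Σ v_i r_i = 10·1 + 7·0 + 4·2 + 10·9 + 2·8 = 124 ≡ 3.
  S_1 = Σ v_i α_i r_i = 10·5·1 + 7·2·0 + 4·3·2 + 10·7·9 + 2·4·8 = 768 ≡ 9.
  α_i^2 mod 11 = [3, 4, 9, 5, 5].
  S_2 = Σ v_i α_i^2 r_i = 10·3·1 + 7·4·0 + 4·9·2 + 10·5·9 + 2·5·8 = 632 ≡ 5.
  S = (3, 9, 5) ≠ 0, so r is not a codeword (an error is present).
Step 3: locate the error. For a single error e at position i, S_ℓ = v_i·e·α_i^ℓ, so α_err = S_1/S_0.
  S_0^{−1} = 3^{−1} = 4 (mod 11), so α_err = 9·4 = 36 ≡ 3 = α_3. Error position i = 3.
  Consistency check: S_2/S_1 = 5·5 = 25 ≡ 3 = α_err ✓ (single-error assumption holds).
Step 4: error magnitude e = S_0/v_3 = S_0·∏_{j≠3}(α_3 − α_j) = 3·3 = 9 ≡ 9 (mod 11).
Step 5: correct position 3: c_3 = r_3 − e = 2 − 9 ≡ 4 (mod 11). Hence c = [1, 0, 4, 9, 8].
  Check: interpolating c through the α_i gives m(x) = 3 + 4·x (degree < 2) with m(α_i) = c_i for every i, so c is indeed a codeword.


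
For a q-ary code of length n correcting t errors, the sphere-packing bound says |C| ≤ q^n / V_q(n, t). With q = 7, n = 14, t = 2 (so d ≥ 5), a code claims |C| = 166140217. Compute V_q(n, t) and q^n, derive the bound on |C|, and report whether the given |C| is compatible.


V_q(n, t) = 3361, q^n = 678223072849, Hamming bound = 201792047, |C| = 166140217 ≤ bound (satisfied).

Step 1: Compute V_q(n, t) = Σ_{j=0}^2 C(n, j) (q−1)^j.
  j = 0: C(14,0)·(6)^0 = 1·1 = 1.
  j = 1: C(14,1)·(6)^1 = 14·6 = 84.
  j = 2: C(14,2)·(6)^2 = 91·36 = 3276.
  V_q(n, t) = 1 + 84 + 3276 = 3361.
Step 2: q^n = 7^14 = 678223072849.
Step 3: Hamming bound ⌊q^n / V_q(n,t)⌋ = ⌊678223072849/3361⌋ = 201792047.
Step 4: Compare |C| = 166140217 to 201792047: satisfied.
The claimed |C| lies below the Hamming bound.


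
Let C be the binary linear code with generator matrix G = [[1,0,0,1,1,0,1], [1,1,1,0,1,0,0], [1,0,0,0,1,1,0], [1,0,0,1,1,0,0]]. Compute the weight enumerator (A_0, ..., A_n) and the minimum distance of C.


Weight distribution: A_0 = 1, A_1 = 1, A_2 = 1, A_3 = 5, A_4 = 5, A_5 = 1, A_6 = 1, A_7 = 1. Minimum distance d = 1.

Enumerate all 2^4 = 16 messages m ∈ F_2^4.
For each, compute codeword c = mG in F_2^7, then tally its weight.
  m = 0000 → c = 0000000, weight = 0.
  m = 1000 → c = 1001101, weight = 4.
  m = 0100 → c = 1110100, weight = 4.
  m = 1100 → c = 0111001, weight = 4.
  m = 0010 → c = 1000110, weight = 3.
  m = 1010 → c = 0001011, weight = 3.
  m = 0110 → c = 0110010, weight = 3.
  m = 1110 → c = 1111111, weight = 7.
  m = 0001 → c = 1001100, weight = 3.
  m = 1001 → c = 0000001, weight = 1.
  m = 0101 → c = 0111000, weight = 3.
  m = 1101 → c = 1110101, weight = 5.
  m = 0011 → c = 0001010, weight = 2.
  m = 1011 → c = 1000111, weight = 4.
  m = 0111 → c = 1111110, weight = 6.
  m = 1111 → c = 0110011, weight = 4.
Tally weights:
  weight 0: 1 codewords.
  weight 1: 1 codewords.
  weight 2: 1 codewords.
  weight 3: 5 codewords.
  weight 4: 5 codewords.
  weight 5: 1 codewords.
  weight 6: 1 codewords.
  weight 7: 1 codewords.
Minimum distance d = smallest w > 0 with A_w > 0 = 1.
Sanity: Σ A_w = 16 = 2^4 = 16 ✓.


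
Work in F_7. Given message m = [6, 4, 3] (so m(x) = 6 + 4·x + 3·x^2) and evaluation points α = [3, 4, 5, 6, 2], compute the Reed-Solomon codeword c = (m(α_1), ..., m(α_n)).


c = [3, 0, 3, 5, 5]

Message polynomial: m(x) = 6 + 4·x + 3·x^2 (mod 7).
For each evaluation point α_i, compute m(α_i) mod 7:
  α_1 = 3: Horner steps 3 → 6 → 3, so m(3) = 3.
  α_2 = 4: Horner steps 3 → 2 → 0, so m(4) = 0.
  α_3 = 5: Horner steps 3 → 5 → 3, so m(5) = 3.
  α_4 = 6: Horner steps 3 → 1 → 5, so m(6) = 5.
  α_5 = 2: Horner steps 3 → 3 → 5, so m(2) = 5.
Codeword c = [3, 0, 3, 5, 5] ∈ F_7^5.


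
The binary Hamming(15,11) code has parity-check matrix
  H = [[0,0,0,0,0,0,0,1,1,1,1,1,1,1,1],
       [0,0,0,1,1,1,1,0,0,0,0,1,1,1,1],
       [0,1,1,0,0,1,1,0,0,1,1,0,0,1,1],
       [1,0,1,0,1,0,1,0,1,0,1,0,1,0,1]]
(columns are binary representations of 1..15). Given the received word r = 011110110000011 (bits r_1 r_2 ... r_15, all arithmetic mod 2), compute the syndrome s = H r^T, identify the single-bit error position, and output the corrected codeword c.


s = (1, 1, 1, 0)^T, error position = 14, corrected codeword c = 011110110000001

Compute s = H r^T mod 2 one row at a time:
  s_1 = 1 + 0 + 0 + 0 + 0 + 0 + 1 + 1 = 3 ≡ 1 (mod 2).
  s_2 = 1 + 1 + 0 + 1 + 0 + 0 + 1 + 1 = 5 ≡ 1 (mod 2).
  s_3 = 1 + 1 + 0 + 1 + 0 + 0 + 1 + 1 = 5 ≡ 1 (mod 2).
  s_4 = 0 + 1 + 1 + 1 + 0 + 0 + 0 + 1 = 4 ≡ 0 (mod 2).
s = (1, 1, 1, 0)^T — this equals column 14 of H (binary 1110), so error is at position 14.
Correct: flip bit 14 of r = 011110110000011 to get c = 011110110000001.


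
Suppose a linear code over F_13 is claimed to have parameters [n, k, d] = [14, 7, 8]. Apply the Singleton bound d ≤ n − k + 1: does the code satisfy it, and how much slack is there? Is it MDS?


Singleton RHS = n − k + 1 = 8, slack = 0, bound satisfied, MDS.

Singleton bound: d ≤ n − k + 1.
Here n = 14, k = 7, so n − k + 1 = 8.
Given d = 8, check d ≤ 8: YES.
Slack = (n − k + 1) − d = 0.
The code is MDS (slack = 0).
Description: the claimed parameters are [14, 7, 8]_13; such a code would be MDS (meets Singleton bound).


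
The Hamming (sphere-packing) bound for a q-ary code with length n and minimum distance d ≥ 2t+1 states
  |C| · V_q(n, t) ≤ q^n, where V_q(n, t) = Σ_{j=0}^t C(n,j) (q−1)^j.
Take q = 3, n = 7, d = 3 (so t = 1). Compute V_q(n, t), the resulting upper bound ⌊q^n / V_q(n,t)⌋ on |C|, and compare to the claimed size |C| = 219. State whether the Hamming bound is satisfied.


V_q(n, t) = 15, q^n = 2187, Hamming bound = 145, |C| = 219 > bound (violated).

Step 1: Compute V_q(n, t) = Σ_{j=0}^1 C(n, j) (q−1)^j.
  j = 0: C(7,0)·(2)^0 = 1·1 = 1.
  j = 1: C(7,1)·(2)^1 = 7·2 = 14.
  V_q(n, t) = 1 + 14 = 15.
Step 2: q^n = 3^7 = 2187.
Step 3: Hamming bound ⌊q^n / V_q(n,t)⌋ = ⌊2187/15⌋ = 145.
Step 4: Compare |C| = 219 to 145: violated.
The claimed |C| lies above the Hamming bound, so no 3-ary code of length 7 with d ≥ 3 can have 219 codewords.


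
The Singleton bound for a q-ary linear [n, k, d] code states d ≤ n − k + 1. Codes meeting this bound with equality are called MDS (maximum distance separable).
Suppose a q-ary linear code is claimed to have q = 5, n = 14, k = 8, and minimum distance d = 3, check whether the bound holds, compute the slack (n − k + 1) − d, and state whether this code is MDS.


Singleton RHS = n − k + 1 = 7, slack = 4, bound satisfied, not MDS.

Singleton bound: d ≤ n − k + 1.
Here n = 14, k = 8, so n − k + 1 = 7.
Given d = 3, check d ≤ 7: YES.
Slack = (n − k + 1) − d = 4.
The code is NOT MDS (slack = 4 > 0).
Description: the claimed parameters are [14, 8, 3]_5; such a code would be non-MDS.


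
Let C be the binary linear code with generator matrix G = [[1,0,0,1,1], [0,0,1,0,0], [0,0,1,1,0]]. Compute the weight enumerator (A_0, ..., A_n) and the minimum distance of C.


Weight distribution: A_0 = 1, A_1 = 2, A_2 = 2, A_3 = 2, A_4 = 1. Minimum distance d = 1.

Enumerate all 2^3 = 8 messages m ∈ F_2^3.
For each, compute codeword c = mG in F_2^5, then tally its weight.
  m = 000 → c = 00000, weight = 0.
  m = 100 → c = 10011, weight = 3.
  m = 010 → c = 00100, weight = 1.
  m = 110 → c = 10111, weight = 4.
  m = 001 → c = 00110, weight = 2.
  m = 101 → c = 10101, weight = 3.
  m = 011 → c = 00010, weight = 1.
  m = 111 → c = 10001, weight = 2.
Tally weights:
  weight 0: 1 codewords.
  weight 1: 2 codewords.
  weight 2: 2 codewords.
  weight 3: 2 codewords.
  weight 4: 1 codewords.
Minimum distance d = smallest w > 0 with A_w > 0 = 1.
Sanity: Σ A_w = 8 = 2^3 = 8 ✓.


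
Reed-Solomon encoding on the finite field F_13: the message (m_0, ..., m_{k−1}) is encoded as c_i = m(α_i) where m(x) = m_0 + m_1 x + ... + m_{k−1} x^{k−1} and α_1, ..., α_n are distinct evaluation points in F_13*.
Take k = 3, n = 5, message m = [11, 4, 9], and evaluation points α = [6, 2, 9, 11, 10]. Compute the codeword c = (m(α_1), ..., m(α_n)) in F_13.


c = [8, 3, 9, 0, 2]

Message polynomial: m(x) = 11 + 4·x + 9·x^2 (mod 13).
For each evaluation point α_i, compute m(α_i) mod 13:
  α_1 = 6: Horner steps 9 → 6 → 8, so m(6) = 8.
  α_2 = 2: Horner steps 9 → 9 → 3, so m(2) = 3.
  α_3 = 9: Horner steps 9 → 7 → 9, so m(9) = 9.
  α_4 = 11: Horner steps 9 → 12 → 0, so m(11) = 0.
  α_5 = 10: Horner steps 9 → 3 → 2, so m(10) = 2.
Codeword c = [8, 3, 9, 0, 2] ∈ F_13^5.


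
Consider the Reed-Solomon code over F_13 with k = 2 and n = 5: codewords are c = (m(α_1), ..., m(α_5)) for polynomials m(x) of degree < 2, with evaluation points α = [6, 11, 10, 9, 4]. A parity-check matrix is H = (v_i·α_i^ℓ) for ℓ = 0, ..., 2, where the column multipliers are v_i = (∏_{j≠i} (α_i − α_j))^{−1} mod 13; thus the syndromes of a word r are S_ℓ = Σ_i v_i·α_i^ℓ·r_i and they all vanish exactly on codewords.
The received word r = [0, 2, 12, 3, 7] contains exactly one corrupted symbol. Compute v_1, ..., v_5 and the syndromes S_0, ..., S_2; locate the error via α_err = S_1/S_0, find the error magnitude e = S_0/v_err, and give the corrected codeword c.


S = (5, 6, 2), error at position 4, error magnitude e = 7, c = [0, 2, 12, 9, 7].

Step 1: column multipliers v_i = (∏_{j≠i}(α_i − α_j))^{−1} mod 13.
  i = 1 (α = 6): (6−11)(6−10)(6−9)(6−4) = (−5)·(−4)·(−3)·2 = −120 ≡ 10, so v_1 = 10^{−1} = 4 (mod 13).
  i = 2 (α = 11): (11−6)(11−10)(11−9)(11−4) = 5·1·2·7 = 70 ≡ 5, so v_2 = 5^{−1} = 8 (mod 13).
  i = 3 (α = 10): (10−6)(10−11)(10−9)(10−4) = 4·(−1)·1·6 = −24 ≡ 2, so v_3 = 2^{−1} = 7 (mod 13).
  i = 4 (α = 9): (9−6)(9−11)(9−10)(9−4) = 3·(−2)·(−1)·5 = 30 ≡ 4, so v_4 = 4^{−1} = 10 (mod 13).
  i = 5 (α = 4): (4−6)(4−11)(4−10)(4−9) = (−2)·(−7)·(−6)·(−5) = 420 ≡ 4, so v_5 = 4^{−1} = 10 (mod 13).
  v = [4, 8, 7, 10, 10].
Step 2: syndromes of r = [0, 2, 12, 3, 7] (all sums mod 13).
  S_0 = Σ v_i r_i = 4·0 + 8·2 + 7·12 + 10·3 + 10·7 = 200 ≡ 5.
  S_1 = Σ v_i α_i r_i = 4·6·0 + 8·11·2 + 7·10·12 + 10·9·3 + 10·4·7 = 1566 ≡ 6.
  α_i^2 mod 13 = [10, 4, 9, 3, 3].
  S_2 = Σ v_i α_i^2 r_i = 4·10·0 + 8·4·2 + 7·9·12 + 10·3·3 + 10·3·7 = 1120 ≡ 2.
  S = (5, 6, 2) ≠ 0, so r is not a codeword (an error is present).
Step 3: locate the error. For a single error e at position i, S_ℓ = v_i·e·α_i^ℓ, so α_err = S_1/S_0.
  S_0^{−1} = 5^{−1} = 8 (mod 13), so α_err = 6·8 = 48 ≡ 9 = α_4. Error position i = 4.
  Consistency check: S_2/S_1 = 2·11 = 22 ≡ 9 = α_err ✓ (single-error assumption holds).
Step 4: error magnitude e = S_0/v_4 = S_0·∏_{j≠4}(α_4 − α_j) = 5·4 = 20 ≡ 7 (mod 13).
Step 5: correct position 4: c_4 = r_4 − e = 3 − 7 ≡ 9 (mod 13). Hence c = [0, 2, 12, 9, 7].
  Check: interpolating c through the α_i gives m(x) = 8 + 3·x (degree < 2) with m(α_i) = c_i for every i, so c is indeed a codeword.


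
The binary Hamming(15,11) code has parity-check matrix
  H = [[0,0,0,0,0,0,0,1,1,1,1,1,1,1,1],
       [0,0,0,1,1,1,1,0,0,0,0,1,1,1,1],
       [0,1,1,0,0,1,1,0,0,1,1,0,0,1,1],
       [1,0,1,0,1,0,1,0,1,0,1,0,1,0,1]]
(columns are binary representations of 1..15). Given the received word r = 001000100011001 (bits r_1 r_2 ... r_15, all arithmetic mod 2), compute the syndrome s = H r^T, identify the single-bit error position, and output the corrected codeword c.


s = (1, 1, 0, 0)^T, error position = 12, corrected codeword c = 001000100010001

Compute s = H r^T mod 2 one row at a time:
  s_1 = 0 + 0 + 0 + 1 + 1 + 0 + 0 + 1 = 3 ≡ 1 (mod 2).
  s_2 = 0 + 0 + 0 + 1 + 1 + 0 + 0 + 1 = 3 ≡ 1 (mod 2).
  s_3 = 0 + 1 + 0 + 1 + 0 + 1 + 0 + 1 = 4 ≡ 0 (mod 2).
  s_4 = 0 + 1 + 0 + 1 + 0 + 1 + 0 + 1 = 4 ≡ 0 (mod 2).
s = (1, 1, 0, 0)^T — this equals column 12 of H (binary 1100), so error is at position 12.
Correct: flip bit 12 of r = 001000100011001 to get c = 001000100010001.


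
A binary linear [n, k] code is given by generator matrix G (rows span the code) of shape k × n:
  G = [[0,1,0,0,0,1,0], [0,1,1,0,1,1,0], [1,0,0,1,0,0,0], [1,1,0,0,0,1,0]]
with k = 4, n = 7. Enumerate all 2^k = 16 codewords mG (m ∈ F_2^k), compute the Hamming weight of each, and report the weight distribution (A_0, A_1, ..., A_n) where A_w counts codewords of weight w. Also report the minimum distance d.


Weight distribution: A_0 = 1, A_1 = 2, A_2 = 3, A_3 = 4, A_4 = 3, A_5 = 2, A_6 = 1. Minimum distance d = 1.

Enumerate all 2^4 = 16 messages m ∈ F_2^4.
For each, compute codeword c = mG in F_2^7, then tally its weight.
  m = 0000 → c = 0000000, weight = 0.
  m = 1000 → c = 0100010, weight = 2.
  m = 0100 → c = 0110110, weight = 4.
  m = 1100 → c = 0010100, weight = 2.
  m = 0010 → c = 1001000, weight = 2.
  m = 1010 → c = 1101010, weight = 4.
  m = 0110 → c = 1111110, weight = 6.
  m = 1110 → c = 1011100, weight = 4.
  m = 0001 → c = 1100010, weight = 3.
  m = 1001 → c = 1000000, weight = 1.
  m = 0101 → c = 1010100, weight = 3.
  m = 1101 → c = 1110110, weight = 5.
  m = 0011 → c = 0101010, weight = 3.
  m = 1011 → c = 0001000, weight = 1.
  m = 0111 → c = 0011100, weight = 3.
  m = 1111 → c = 0111110, weight = 5.
Tally weights:
  weight 0: 1 codewords.
  weight 1: 2 codewords.
  weight 2: 3 codewords.
  weight 3: 4 codewords.
  weight 4: 3 codewords.
  weight 5: 2 codewords.
  weight 6: 1 codewords.
Minimum distance d = smallest w > 0 with A_w > 0 = 1.
Sanity: Σ A_w = 16 = 2^4 = 16 ✓.


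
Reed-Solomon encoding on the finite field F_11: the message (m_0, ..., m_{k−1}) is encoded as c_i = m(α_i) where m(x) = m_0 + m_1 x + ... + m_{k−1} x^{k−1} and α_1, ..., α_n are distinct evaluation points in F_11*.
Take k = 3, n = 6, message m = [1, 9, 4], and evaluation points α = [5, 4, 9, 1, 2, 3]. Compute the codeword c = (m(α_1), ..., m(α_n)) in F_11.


c = [3, 2, 10, 3, 2, 9]

Message polynomial: m(x) = 1 + 9·x + 4·x^2 (mod 11).
For each evaluation point α_i, compute m(α_i) mod 11:
  α_1 = 5: Horner steps 4 → 7 → 3, so m(5) = 3.
  α_2 = 4: Horner steps 4 → 3 → 2, so m(4) = 2.
  α_3 = 9: Horner steps 4 → 1 → 10, so m(9) = 10.
  α_4 = 1: Horner steps 4 → 2 → 3, so m(1) = 3.
  α_5 = 2: Horner steps 4 → 6 → 2, so m(2) = 2.
  α_6 = 3: Horner steps 4 → 10 → 9, so m(3) = 9.
Codeword c = [3, 2, 10, 3, 2, 9] ∈ F_11^6.


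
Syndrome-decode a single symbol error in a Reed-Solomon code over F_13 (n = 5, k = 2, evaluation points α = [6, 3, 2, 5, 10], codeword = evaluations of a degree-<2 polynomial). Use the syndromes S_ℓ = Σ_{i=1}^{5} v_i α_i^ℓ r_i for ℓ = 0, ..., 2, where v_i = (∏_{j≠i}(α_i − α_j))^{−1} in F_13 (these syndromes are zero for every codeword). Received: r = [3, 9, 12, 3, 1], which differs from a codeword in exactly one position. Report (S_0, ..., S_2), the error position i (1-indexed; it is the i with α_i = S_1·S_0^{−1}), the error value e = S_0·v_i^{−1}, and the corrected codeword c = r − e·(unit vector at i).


S = (4, 11, 1), error at position 1, error magnitude e = 3, c = [0, 9, 12, 3, 1].

Step 1: column multipliers v_i = (∏_{j≠i}(α_i − α_j))^{−1} mod 13.
  i = 1 (α = 6): (6−3)(6−2)(6−5)(6−10) = 3·4·1·(−4) = −48 ≡ 4, so v_1 = 4^{−1} = 10 (mod 13).
  i = 2 (α = 3): (3−6)(3−2)(3−5)(3−10) = (−3)·1·(−2)·(−7) = −42 ≡ 10, so v_2 = 10^{−1} = 4 (mod 13).
  i = 3 (α = 2): (2−6)(2−3)(2−5)(2−10) = (−4)·(−1)·(−3)·(−8) = 96 ≡ 5, so v_3 = 5^{−1} = 8 (mod 13).
  i = 4 (α = 5): (5−6)(5−3)(5−2)(5−10) = (−1)·2·3·(−5) = 30 ≡ 4, so v_4 = 4^{−1} = 10 (mod 13).
  i = 5 (α = 10): (10−6)(10−3)(10−2)(10−5) = 4·7·8·5 = 1120 ≡ 2, so v_5 = 2^{−1} = 7 (mod 13).
  v = [10, 4, 8, 10, 7].
Step 2: syndromes of r = [3, 9, 12, 3, 1] (all sums mod 13).
  S_0 = Σ v_i r_i = 10·3 + 4·9 + 8·12 + 10·3 + 7·1 = 199 ≡ 4.
  S_1 = Σ v_i α_i r_i = 10·6·3 + 4·3·9 + 8·2·12 + 10·5·3 + 7·10·1 = 700 ≡ 11.
  α_i^2 mod 13 = [10, 9, 4, 12, 9].
  S_2 = Σ v_i α_i^2 r_i = 10·10·3 + 4·9·9 + 8·4·12 + 10·12·3 + 7·9·1 = 1431 ≡ 1.
  S = (4, 11, 1) ≠ 0, so r is not a codeword (an error is present).
Step 3: locate the error. For a single error e at position i, S_ℓ = v_i·e·α_i^ℓ, so α_err = S_1/S_0.
  S_0^{−1} = 4^{−1} = 10 (mod 13), so α_err = 11·10 = 110 ≡ 6 = α_1. Error position i = 1.
  Consistency check: S_2/S_1 = 1·6 = 6 ≡ 6 = α_err ✓ (single-error assumption holds).
Step 4: error magnitude e = S_0/v_1 = S_0·∏_{j≠1}(α_1 − α_j) = 4·4 = 16 ≡ 3 (mod 13).
Step 5: correct position 1: c_1 = r_1 − e = 3 − 3 ≡ 0 (mod 13). Hence c = [0, 9, 12, 3, 1].
  Check: interpolating c through the α_i gives m(x) = 5 + 10·x (degree < 2) with m(α_i) = c_i for every i, so c is indeed a codeword.


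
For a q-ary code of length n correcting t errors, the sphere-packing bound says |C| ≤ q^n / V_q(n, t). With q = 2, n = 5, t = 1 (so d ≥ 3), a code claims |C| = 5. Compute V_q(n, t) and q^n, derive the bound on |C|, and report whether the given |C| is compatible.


V_q(n, t) = 6, q^n = 32, Hamming bound = 5, |C| = 5 ≤ bound (satisfied).

Step 1: Compute V_q(n, t) = Σ_{j=0}^1 C(n, j) (q−1)^j.
  j = 0: C(5,0)·(1)^0 = 1·1 = 1.
  j = 1: C(5,1)·(1)^1 = 5·1 = 5.
  V_q(n, t) = 1 + 5 = 6.
Step 2: q^n = 2^5 = 32.
Step 3: Hamming bound ⌊q^n / V_q(n,t)⌋ = ⌊32/6⌋ = 5.
Step 4: Compare |C| = 5 to 5: satisfied.
The claimed |C| lies at the Hamming bound (tight).


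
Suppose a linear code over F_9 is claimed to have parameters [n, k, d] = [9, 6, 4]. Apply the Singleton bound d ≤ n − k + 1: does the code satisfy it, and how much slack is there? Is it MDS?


Singleton RHS = n − k + 1 = 4, slack = 0, bound satisfied, MDS.

Singleton bound: d ≤ n − k + 1.
Here n = 9, k = 6, so n − k + 1 = 4.
Given d = 4, check d ≤ 4: YES.
Slack = (n − k + 1) − d = 0.
The code is MDS (slack = 0).
Description: the claimed parameters are [9, 6, 4]_9; such a code would be MDS (meets Singleton bound).


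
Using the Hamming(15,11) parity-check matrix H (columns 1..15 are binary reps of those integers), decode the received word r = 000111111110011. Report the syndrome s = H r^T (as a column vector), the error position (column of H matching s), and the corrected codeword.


s = (0, 0, 0, 1)^T, error position = 1, corrected codeword c = 100111111110011

Compute s = H r^T mod 2 one row at a time:
  s_1 = 1 + 1 + 1 + 1 + 0 + 0 + 1 + 1 = 6 ≡ 0 (mod 2).
  s_2 = 1 + 1 + 1 + 1 + 0 + 0 + 1 + 1 = 6 ≡ 0 (mod 2).
  s_3 = 0 + 0 + 1 + 1 + 1 + 1 + 1 + 1 = 6 ≡ 0 (mod 2).
  s_4 = 0 + 0 + 1 + 1 + 1 + 1 + 0 + 1 = 5 ≡ 1 (mod 2).
s = (0, 0, 0, 1)^T — this equals column 1 of H (binary 0001), so error is at position 1.
Correct: flip bit 1 of r = 000111111110011 to get c = 100111111110011.


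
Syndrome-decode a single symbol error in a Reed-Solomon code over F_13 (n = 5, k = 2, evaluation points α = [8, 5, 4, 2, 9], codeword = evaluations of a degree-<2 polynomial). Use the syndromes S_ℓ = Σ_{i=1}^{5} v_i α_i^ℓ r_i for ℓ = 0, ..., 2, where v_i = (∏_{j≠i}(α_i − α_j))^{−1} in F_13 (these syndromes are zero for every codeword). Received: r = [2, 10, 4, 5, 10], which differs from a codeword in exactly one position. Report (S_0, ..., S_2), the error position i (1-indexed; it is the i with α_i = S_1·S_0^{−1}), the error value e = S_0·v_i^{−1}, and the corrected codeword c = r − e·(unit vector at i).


S = (8, 7, 11), error at position 5, error magnitude e = 2, c = [2, 10, 4, 5, 8].

Step 1: column multipliers v_i = (∏_{j≠i}(α_i − α_j))^{−1} mod 13.
  i = 1 (α = 8): (8−5)(8−4)(8−2)(8−9) = 3·4·6·(−1) = −72 ≡ 6, so v_1 = 6^{−1} = 11 (mod 13).
  i = 2 (α = 5): (5−8)(5−4)(5−2)(5−9) = (−3)·1·3·(−4) = 36 ≡ 10, so v_2 = 10^{−1} = 4 (mod 13).
  i = 3 (α = 4): (4−8)(4−5)(4−2)(4−9) = (−4)·(−1)·2·(−5) = −40 ≡ 12, so v_3 = 12^{−1} = 12 (mod 13).
  i = 4 (α = 2): (2−8)(2−5)(2−4)(2−9) = (−6)·(−3)·(−2)·(−7) = 252 ≡ 5, so v_4 = 5^{−1} = 8 (mod 13).
  i = 5 (α = 9): (9−8)(9−5)(9−4)(9−2) = 1·4·5·7 = 140 ≡ 10, so v_5 = 10^{−1} = 4 (mod 13).
  v = [11, 4, 12, 8, 4].
Step 2: syndromes of r = [2, 10, 4, 5, 10] (all sums mod 13).
  S_0 = Σ v_i r_i = 11·2 + 4·10 + 12·4 + 8·5 + 4·10 = 190 ≡ 8.
  S_1 = Σ v_i α_i r_i = 11·8·2 + 4·5·10 + 12·4·4 + 8·2·5 + 4·9·10 = 1008 ≡ 7.
  α_i^2 mod 13 = [12, 12, 3, 4, 3].
  S_2 = Σ v_i α_i^2 r_i = 11·12·2 + 4·12·10 + 12·3·4 + 8·4·5 + 4·3·10 = 1168 ≡ 11.
  S = (8, 7, 11) ≠ 0, so r is not a codeword (an error is present).
Step 3: locate the error. For a single error e at position i, S_ℓ = v_i·e·α_i^ℓ, so α_err = S_1/S_0.
  S_0^{−1} = 8^{−1} = 5 (mod 13), so α_err = 7·5 = 35 ≡ 9 = α_5. Error position i = 5.
  Consistency check: S_2/S_1 = 11·2 = 22 ≡ 9 = α_err ✓ (single-error assumption holds).
Step 4: error magnitude e = S_0/v_5 = S_0·∏_{j≠5}(α_5 − α_j) = 8·10 = 80 ≡ 2 (mod 13).
Step 5: correct position 5: c_5 = r_5 − e = 10 − 2 ≡ 8 (mod 13). Hence c = [2, 10, 4, 5, 8].
  Check: interpolating c through the α_i gives m(x) = 6 + 6·x (degree < 2) with m(α_i) = c_i for every i, so c is indeed a codeword.


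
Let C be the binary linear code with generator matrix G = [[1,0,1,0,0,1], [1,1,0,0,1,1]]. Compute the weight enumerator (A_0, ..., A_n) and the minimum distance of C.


Weight distribution: A_0 = 1, A_3 = 2, A_4 = 1. Minimum distance d = 3.

Enumerate all 2^2 = 4 messages m ∈ F_2^2.
For each, compute codeword c = mG in F_2^6, then tally its weight.
  m = 00 → c = 000000, weight = 0.
  m = 10 → c = 101001, weight = 3.
  m = 01 → c = 110011, weight = 4.
  m = 11 → c = 011010, weight = 3.
Tally weights:
  weight 0: 1 codewords.
  weight 3: 2 codewords.
  weight 4: 1 codewords.
Minimum distance d = smallest w > 0 with A_w > 0 = 3.
Sanity: Σ A_w = 4 = 2^2 = 4 ✓.


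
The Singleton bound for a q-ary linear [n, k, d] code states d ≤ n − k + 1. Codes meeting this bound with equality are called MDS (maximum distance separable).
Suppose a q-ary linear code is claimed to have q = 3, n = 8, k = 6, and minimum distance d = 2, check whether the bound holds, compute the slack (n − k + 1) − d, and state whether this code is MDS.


Singleton RHS = n − k + 1 = 3, slack = 1, bound satisfied, not MDS.

Singleton bound: d ≤ n − k + 1.
Here n = 8, k = 6, so n − k + 1 = 3.
Given d = 2, check d ≤ 3: YES.
Slack = (n − k + 1) − d = 1.
The code is NOT MDS (slack = 1 > 0).
Description: the claimed parameters are [8, 6, 2]_3; such a code would be non-MDS.


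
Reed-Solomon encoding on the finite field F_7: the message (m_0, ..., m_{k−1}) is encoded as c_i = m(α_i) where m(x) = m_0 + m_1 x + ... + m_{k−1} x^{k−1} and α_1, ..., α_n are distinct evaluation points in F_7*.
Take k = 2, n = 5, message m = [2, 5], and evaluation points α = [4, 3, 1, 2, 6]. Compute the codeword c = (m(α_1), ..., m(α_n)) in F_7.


c = [1, 3, 0, 5, 4]

Message polynomial: m(x) = 2 + 5·x (mod 7).
For each evaluation point α_i, compute m(α_i) mod 7:
  α_1 = 4: Horner steps 5 → 1, so m(4) = 1.
  α_2 = 3: Horner steps 5 → 3, so m(3) = 3.
  α_3 = 1: Horner steps 5 → 0, so m(1) = 0.
  α_4 = 2: Horner steps 5 → 5, so m(2) = 5.
  α_5 = 6: Horner steps 5 → 4, so m(6) = 4.
Codeword c = [1, 3, 0, 5, 4] ∈ F_7^5.


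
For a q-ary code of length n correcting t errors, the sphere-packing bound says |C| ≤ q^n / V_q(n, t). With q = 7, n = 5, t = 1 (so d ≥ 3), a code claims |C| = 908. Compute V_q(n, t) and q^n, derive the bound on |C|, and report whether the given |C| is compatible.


V_q(n, t) = 31, q^n = 16807, Hamming bound = 542, |C| = 908 > bound (violated).

Step 1: Compute V_q(n, t) = Σ_{j=0}^1 C(n, j) (q−1)^j.
  j = 0: C(5,0)·(6)^0 = 1·1 = 1.
  j = 1: C(5,1)·(6)^1 = 5·6 = 30.
  V_q(n, t) = 1 + 30 = 31.
Step 2: q^n = 7^5 = 16807.
Step 3: Hamming bound ⌊q^n / V_q(n,t)⌋ = ⌊16807/31⌋ = 542.
Step 4: Compare |C| = 908 to 542: violated.
The claimed |C| lies above the Hamming bound, so no 7-ary code of length 5 with d ≥ 3 can have 908 codewords.


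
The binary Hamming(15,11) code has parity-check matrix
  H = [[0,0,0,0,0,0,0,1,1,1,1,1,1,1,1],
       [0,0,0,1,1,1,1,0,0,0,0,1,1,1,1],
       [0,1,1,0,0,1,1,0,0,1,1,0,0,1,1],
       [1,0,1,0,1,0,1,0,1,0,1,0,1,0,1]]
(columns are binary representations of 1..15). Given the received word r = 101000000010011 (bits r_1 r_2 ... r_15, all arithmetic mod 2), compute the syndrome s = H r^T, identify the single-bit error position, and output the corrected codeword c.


s = (1, 0, 0, 0)^T, error position = 8, corrected codeword c = 101000010010011

Compute s = H r^T mod 2 one row at a time:
  s_1 = 0 + 0 + 0 + 1 + 0 + 0 + 1 + 1 = 3 ≡ 1 (mod 2).
  s_2 = 0 + 0 + 0 + 0 + 0 + 0 + 1 + 1 = 2 ≡ 0 (mod 2).
  s_3 = 0 + 1 + 0 + 0 + 0 + 1 + 1 + 1 = 4 ≡ 0 (mod 2).
  s_4 = 1 + 1 + 0 + 0 + 0 + 1 + 0 + 1 = 4 ≡ 0 (mod 2).
s = (1, 0, 0, 0)^T — this equals column 8 of H (binary 1000), so error is at position 8.
Correct: flip bit 8 of r = 101000000010011 to get c = 101000010010011.


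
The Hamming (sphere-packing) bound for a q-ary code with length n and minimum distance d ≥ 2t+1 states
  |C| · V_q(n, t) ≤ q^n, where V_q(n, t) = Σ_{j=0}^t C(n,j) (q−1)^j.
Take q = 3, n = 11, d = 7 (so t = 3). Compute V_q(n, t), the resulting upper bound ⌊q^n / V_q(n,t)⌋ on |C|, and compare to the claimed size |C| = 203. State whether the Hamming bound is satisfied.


V_q(n, t) = 1563, q^n = 177147, Hamming bound = 113, |C| = 203 > bound (violated).

Step 1: Compute V_q(n, t) = Σ_{j=0}^3 C(n, j) (q−1)^j.
  j = 0: C(11,0)·(2)^0 = 1·1 = 1.
  j = 1: C(11,1)·(2)^1 = 11·2 = 22.
  j = 2: C(11,2)·(2)^2 = 55·4 = 220.
  j = 3: C(11,3)·(2)^3 = 165·8 = 1320.
  V_q(n, t) = 1 + 22 + 220 + 1320 = 1563.
Step 2: q^n = 3^11 = 177147.
Step 3: Hamming bound ⌊q^n / V_q(n,t)⌋ = ⌊177147/1563⌋ = 113.
Step 4: Compare |C| = 203 to 113: violated.
The claimed |C| lies above the Hamming bound, so no 3-ary code of length 11 with d ≥ 7 can have 203 codewords.


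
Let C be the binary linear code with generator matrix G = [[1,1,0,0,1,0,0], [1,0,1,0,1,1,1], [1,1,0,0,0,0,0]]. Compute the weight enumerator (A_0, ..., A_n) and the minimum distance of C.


Weight distribution: A_0 = 1, A_1 = 1, A_2 = 1, A_3 = 1, A_4 = 2, A_5 = 2. Minimum distance d = 1.

Enumerate all 2^3 = 8 messages m ∈ F_2^3.
For each, compute codeword c = mG in F_2^7, then tally its weight.
  m = 000 → c = 0000000, weight = 0.
  m = 100 → c = 1100100, weight = 3.
  m = 010 → c = 1010111, weight = 5.
  m = 110 → c = 0110011, weight = 4.
  m = 001 → c = 1100000, weight = 2.
  m = 101 → c = 0000100, weight = 1.
  m = 011 → c = 0110111, weight = 5.
  m = 111 → c = 1010011, weight = 4.
Tally weights:
  weight 0: 1 codewords.
  weight 1: 1 codewords.
  weight 2: 1 codewords.
  weight 3: 1 codewords.
  weight 4: 2 codewords.
  weight 5: 2 codewords.
Minimum distance d = smallest w > 0 with A_w > 0 = 1.
Sanity: Σ A_w = 8 = 2^3 = 8 ✓.


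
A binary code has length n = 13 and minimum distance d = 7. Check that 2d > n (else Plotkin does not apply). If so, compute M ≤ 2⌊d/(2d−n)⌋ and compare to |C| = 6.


Plotkin bound M ≤ 14; given |C| = 6 ≤ bound (satisfied).

Check applicability: 2d = 14, n = 13.
2d − n = 1 > 0, so Plotkin applies.
Compute d/(2d−n) = 7/1 ≈ 7.0000.
⌊d/(2d−n)⌋ = 7.
Plotkin bound: M ≤ 2·7 = 14.
Given |C| = 6, check: satisfied.
This |C| is below the Plotkin bound.


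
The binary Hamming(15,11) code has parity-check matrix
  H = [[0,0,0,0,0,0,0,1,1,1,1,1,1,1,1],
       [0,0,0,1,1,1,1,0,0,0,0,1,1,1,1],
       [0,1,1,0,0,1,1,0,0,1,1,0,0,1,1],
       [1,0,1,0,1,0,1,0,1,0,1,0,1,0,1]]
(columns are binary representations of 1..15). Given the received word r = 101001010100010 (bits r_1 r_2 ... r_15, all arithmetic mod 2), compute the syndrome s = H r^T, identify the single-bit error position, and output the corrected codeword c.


s = (1, 0, 0, 0)^T, error position = 8, corrected codeword c = 101001000100010

Compute s = H r^T mod 2 one row at a time:
  s_1 = 1 + 0 + 1 + 0 + 0 + 0 + 1 + 0 = 3 ≡ 1 (mod 2).
  s_2 = 0 + 0 + 1 + 0 + 0 + 0 + 1 + 0 = 2 ≡ 0 (mod 2).
  s_3 = 0 + 1 + 1 + 0 + 1 + 0 + 1 + 0 = 4 ≡ 0 (mod 2).
  s_4 = 1 + 1 + 0 + 0 + 0 + 0 + 0 + 0 = 2 ≡ 0 (mod 2).
s = (1, 0, 0, 0)^T — this equals column 8 of H (binary 1000), so error is at position 8.
Correct: flip bit 8 of r = 101001010100010 to get c = 101001000100010.


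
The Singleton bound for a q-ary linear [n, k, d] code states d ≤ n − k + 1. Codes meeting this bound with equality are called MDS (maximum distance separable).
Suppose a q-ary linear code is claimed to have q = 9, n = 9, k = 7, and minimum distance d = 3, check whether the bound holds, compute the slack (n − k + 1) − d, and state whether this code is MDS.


Singleton RHS = n − k + 1 = 3, slack = 0, bound satisfied, MDS.

Singleton bound: d ≤ n − k + 1.
Here n = 9, k = 7, so n − k + 1 = 3.
Given d = 3, check d ≤ 3: YES.
Slack = (n − k + 1) − d = 0.
The code is MDS (slack = 0).
Description: the claimed parameters are [9, 7, 3]_9; such a code would be MDS (meets Singleton bound).


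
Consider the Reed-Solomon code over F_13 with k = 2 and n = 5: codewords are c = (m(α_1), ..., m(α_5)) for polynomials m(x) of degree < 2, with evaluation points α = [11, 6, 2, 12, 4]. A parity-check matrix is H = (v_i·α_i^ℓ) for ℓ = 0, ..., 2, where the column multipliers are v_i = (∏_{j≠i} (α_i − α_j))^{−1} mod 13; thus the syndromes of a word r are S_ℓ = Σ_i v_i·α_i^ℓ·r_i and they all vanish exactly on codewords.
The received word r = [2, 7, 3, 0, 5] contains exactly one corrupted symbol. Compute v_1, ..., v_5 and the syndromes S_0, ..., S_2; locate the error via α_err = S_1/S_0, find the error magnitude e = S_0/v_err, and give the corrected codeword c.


S = (12, 2, 9), error at position 1, error magnitude e = 3, c = [12, 7, 3, 0, 5].

Step 1: column multipliers v_i = (∏_{j≠i}(α_i − α_j))^{−1} mod 13.
  i = 1 (α = 11): (11−6)(11−2)(11−12)(11−4) = 5·9·(−1)·7 = −315 ≡ 10, so v_1 = 10^{−1} = 4 (mod 13).
  i = 2 (α = 6): (6−11)(6−2)(6−12)(6−4) = (−5)·4·(−6)·2 = 240 ≡ 6, so v_2 = 6^{−1} = 11 (mod 13).
  i = 3 (α = 2): (2−11)(2−6)(2−12)(2−4) = (−9)·(−4)·(−10)·(−2) = 720 ≡ 5, so v_3 = 5^{−1} = 8 (mod 13).
  i = 4 (α = 12): (12−11)(12−6)(12−2)(12−4) = 1·6·10·8 = 480 ≡ 12, so v_4 = 12^{−1} = 12 (mod 13).
  i = 5 (α = 4): (4−11)(4−6)(4−2)(4−12) = (−7)·(−2)·2·(−8) = −224 ≡ 10, so v_5 = 10^{−1} = 4 (mod 13).
  v = [4, 11, 8, 12, 4].
Step 2: syndromes of r = [2, 7, 3, 0, 5] (all sums mod 13).
  S_0 = Σ v_i r_i = 4·2 + 11·7 + 8·3 + 12·0 + 4·5 = 129 ≡ 12.
  S_1 = Σ v_i α_i r_i = 4·11·2 + 11·6·7 + 8·2·3 + 12·12·0 + 4·4·5 = 678 ≡ 2.
  α_i^2 mod 13 = [4, 10, 4, 1, 3].
  S_2 = Σ v_i α_i^2 r_i = 4·4·2 + 11·10·7 + 8·4·3 + 12·1·0 + 4·3·5 = 958 ≡ 9.
  S = (12, 2, 9) ≠ 0, so r is not a codeword (an error is present).
Step 3: locate the error. For a single error e at position i, S_ℓ = v_i·e·α_i^ℓ, so α_err = S_1/S_0.
  S_0^{−1} = 12^{−1} = 12 (mod 13), so α_err = 2·12 = 24 ≡ 11 = α_1. Error position i = 1.
  Consistency check: S_2/S_1 = 9·7 = 63 ≡ 11 = α_err ✓ (single-error assumption holds).
Step 4: error magnitude e = S_0/v_1 = S_0·∏_{j≠1}(α_1 − α_j) = 12·10 = 120 ≡ 3 (mod 13).
Step 5: correct position 1: c_1 = r_1 − e = 2 − 3 ≡ 12 (mod 13). Hence c = [12, 7, 3, 0, 5].
  Check: interpolating c through the α_i gives m(x) = 1 + 1·x (degree < 2) with m(α_i) = c_i for every i, so c is indeed a codeword.
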